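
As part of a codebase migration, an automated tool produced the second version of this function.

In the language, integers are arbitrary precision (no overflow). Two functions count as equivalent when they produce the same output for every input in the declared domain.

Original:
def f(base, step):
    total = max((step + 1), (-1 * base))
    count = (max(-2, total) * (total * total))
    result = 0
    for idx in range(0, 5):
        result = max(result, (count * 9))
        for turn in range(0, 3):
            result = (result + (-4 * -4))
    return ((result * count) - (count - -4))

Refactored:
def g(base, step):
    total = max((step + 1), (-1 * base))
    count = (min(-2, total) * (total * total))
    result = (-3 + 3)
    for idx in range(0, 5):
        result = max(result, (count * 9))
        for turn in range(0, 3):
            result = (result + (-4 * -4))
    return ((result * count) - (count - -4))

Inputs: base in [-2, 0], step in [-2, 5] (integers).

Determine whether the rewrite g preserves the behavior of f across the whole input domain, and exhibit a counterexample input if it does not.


Not equivalent: base=-2, step=-2 separates them (2484 vs -1916).
f: total := 2 | count := 8 | result := 0 | iter idx=0: | result := 72 | iter turn=0: | result := 88 | iter turn=1: | result := 104 | iter turn=2: | result := 120 | iter idx=1: | result := 120 | iter turn=0: | result := 136 | iter turn=1: | result := 152 | iter turn=2: | result := 168 | iter idx=2: | result := 168 | iter turn=0: | result := 184 | iter turn=1: | result := 200 | iter turn=2: | result := 216 | iter idx=3: | result := 216 | iter turn=0: | result := 232 | iter turn=1: | result := 248 | iter turn=2: | result := 264 | iter idx=4: | result := 264 | iter turn=0: | result := 280 | iter turn=1: | result := 296 | iter turn=2: | result := 312 | result 2484
g: total := 2 | count := -8 | result := 0 | iter idx=0: | result := 0 | iter turn=0: | result := 16 | iter turn=1: | result := 32 | iter turn=2: | result := 48 | iter idx=1: | result := 48 | iter turn=0: | result := 64 | iter turn=1: | result := 80 | iter turn=2: | result := 96 | iter idx=2: | result := 96 | iter turn=0: | result := 112 | iter turn=1: | result := 128 | iter turn=2: | result := 144 | iter idx=3: | result := 144 | iter turn=0: | result := 160 | iter turn=1: | result := 176 | iter turn=2: | result := 192 | iter idx=4: | result := 192 | iter turn=0: | result := 208 | iter turn=1: | result := 224 | iter turn=2: | result := 240 | result -1916
verdict: not equivalent; witness: base=-2, step=-2


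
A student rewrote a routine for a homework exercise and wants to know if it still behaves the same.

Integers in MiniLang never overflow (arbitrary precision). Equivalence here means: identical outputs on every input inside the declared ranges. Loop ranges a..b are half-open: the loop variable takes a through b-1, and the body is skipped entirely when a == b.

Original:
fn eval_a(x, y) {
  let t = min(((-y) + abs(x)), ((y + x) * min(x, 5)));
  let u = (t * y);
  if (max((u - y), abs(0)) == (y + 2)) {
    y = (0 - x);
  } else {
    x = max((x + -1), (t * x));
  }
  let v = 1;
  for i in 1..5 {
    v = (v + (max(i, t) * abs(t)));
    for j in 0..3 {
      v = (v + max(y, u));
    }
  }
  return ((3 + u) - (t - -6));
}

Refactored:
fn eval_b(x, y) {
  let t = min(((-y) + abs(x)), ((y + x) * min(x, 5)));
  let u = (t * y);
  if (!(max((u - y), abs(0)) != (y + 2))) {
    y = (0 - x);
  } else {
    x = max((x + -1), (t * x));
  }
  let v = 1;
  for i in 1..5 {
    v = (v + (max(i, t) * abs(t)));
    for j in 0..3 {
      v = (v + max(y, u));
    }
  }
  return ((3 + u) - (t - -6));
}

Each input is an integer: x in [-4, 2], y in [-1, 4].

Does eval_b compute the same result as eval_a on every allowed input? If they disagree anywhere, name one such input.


The two versions differ — the changes include boolean connective usage differs; and comparison usage differs.
As a probe, take x=-3, y=3: eval_a runs t := 0 | u := 0 | (max((u - y), abs(0)) == (y + 2)): false | x := 0 | v := 1 | iter i=1: | v := 1 | iter j=0: | v := 4 | iter j=1: | v := 7 | iter j=2: | v := 10 | iter i=2: | v := 10 | iter j=0: | v := 13 | iter j=1: | v := 16 | iter j=2: | v := 19 | iter i=3: | v := 19 | iter j=0: | v := 22 | iter j=1: | v := 25 | iter j=2: | v := 28 | iter i=4: | v := 28 | iter j=0: | v := 31 | iter j=1: | v := 34 | iter j=2: | v := 37 | result -3; eval_b runs t := 0 | u := 0 | (!(max((u - y), abs(0)) != (y + 2))): false | x := 0 | v := 1 | iter i=1: | v := 1 | iter j=0: | v := 4 | iter j=1: | v := 7 | iter j=2: | v := 10 | iter i=2: | v := 10 | iter j=0: | v := 13 | iter j=1: | v := 16 | iter j=2: | v := 19 | iter i=3: | v := 19 | iter j=0: | v := 22 | iter j=1: | v := 25 | iter j=2: | v := 28 | iter i=4: | v := 28 | iter j=0: | v := 31 | iter j=1: | v := 34 | iter j=2: | v := 37 | result -3; both end at -3.
An exhaustive pass over the 42 declared inputs shows identical outputs.
verdict: equivalent


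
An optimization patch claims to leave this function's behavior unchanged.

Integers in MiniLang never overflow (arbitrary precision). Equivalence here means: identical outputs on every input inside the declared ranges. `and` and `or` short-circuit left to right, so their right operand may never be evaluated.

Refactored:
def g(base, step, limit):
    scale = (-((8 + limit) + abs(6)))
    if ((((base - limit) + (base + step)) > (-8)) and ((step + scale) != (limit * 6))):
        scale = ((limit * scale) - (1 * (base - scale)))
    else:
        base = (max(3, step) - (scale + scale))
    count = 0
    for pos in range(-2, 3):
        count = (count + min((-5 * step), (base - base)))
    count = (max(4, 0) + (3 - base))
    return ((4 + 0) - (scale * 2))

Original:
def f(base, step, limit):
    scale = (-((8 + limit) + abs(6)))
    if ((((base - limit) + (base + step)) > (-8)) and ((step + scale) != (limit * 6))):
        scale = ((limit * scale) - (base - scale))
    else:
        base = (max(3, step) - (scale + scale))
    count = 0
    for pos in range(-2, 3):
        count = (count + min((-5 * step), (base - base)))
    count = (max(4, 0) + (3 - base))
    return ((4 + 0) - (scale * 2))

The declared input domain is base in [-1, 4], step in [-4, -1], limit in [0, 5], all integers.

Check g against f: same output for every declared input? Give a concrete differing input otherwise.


Although arithmetic usage differs; and constant usage differs, 144/144 inputs agree.
verdict: equivalent


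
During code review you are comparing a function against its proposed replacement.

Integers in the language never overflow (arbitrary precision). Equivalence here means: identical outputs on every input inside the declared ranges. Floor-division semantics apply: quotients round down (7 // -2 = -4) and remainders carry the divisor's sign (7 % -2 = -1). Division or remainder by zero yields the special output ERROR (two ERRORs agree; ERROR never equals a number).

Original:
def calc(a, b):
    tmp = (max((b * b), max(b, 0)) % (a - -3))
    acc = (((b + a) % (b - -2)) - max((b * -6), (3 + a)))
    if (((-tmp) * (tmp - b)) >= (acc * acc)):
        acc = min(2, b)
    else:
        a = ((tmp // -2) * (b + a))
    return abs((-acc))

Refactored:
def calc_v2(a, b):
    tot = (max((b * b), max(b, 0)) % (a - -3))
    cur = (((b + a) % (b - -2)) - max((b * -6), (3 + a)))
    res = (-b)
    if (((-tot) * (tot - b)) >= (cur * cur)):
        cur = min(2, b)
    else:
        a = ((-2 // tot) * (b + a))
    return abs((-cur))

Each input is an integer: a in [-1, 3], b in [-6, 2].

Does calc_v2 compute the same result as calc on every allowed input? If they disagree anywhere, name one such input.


These are not equivalent — on a=-1, b=-6 the outputs split (39 vs ERROR).
calc: tmp := 0 | acc := -39 | (((-tmp) * (tmp - b)) >= (acc * acc)): false | a := 0 | result 39
calc_v2: tot := 0 | cur := -39 | res := 6 | (((-tot) * (tot - b)) >= (cur * cur)): false | divide-by-zero, output ERROR
verdict: not equivalent; witness: a=-1, b=-6


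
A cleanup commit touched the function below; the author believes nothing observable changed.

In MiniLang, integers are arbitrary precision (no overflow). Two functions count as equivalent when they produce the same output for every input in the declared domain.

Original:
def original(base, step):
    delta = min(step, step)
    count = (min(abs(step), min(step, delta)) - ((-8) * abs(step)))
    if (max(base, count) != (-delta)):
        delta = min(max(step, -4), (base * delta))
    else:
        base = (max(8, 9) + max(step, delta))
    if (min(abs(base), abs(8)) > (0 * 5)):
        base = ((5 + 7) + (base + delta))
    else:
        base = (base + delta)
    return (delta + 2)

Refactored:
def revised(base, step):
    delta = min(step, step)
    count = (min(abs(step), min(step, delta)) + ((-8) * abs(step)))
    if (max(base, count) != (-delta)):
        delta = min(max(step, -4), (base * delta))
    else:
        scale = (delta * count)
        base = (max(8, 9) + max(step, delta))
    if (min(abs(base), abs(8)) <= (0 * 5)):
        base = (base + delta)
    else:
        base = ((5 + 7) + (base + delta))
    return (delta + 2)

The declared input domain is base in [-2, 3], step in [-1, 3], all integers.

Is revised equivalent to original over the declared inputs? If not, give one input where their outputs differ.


These are not equivalent — on base=-2, step=2 the outputs split (-2 vs 4).
original: delta := 2 | count := 18 | (max(base, count) != (-delta)): true | delta := -4 | (min(abs(base), abs(8)) > (0 * 5)): true | base := 6 | result -2
revised: delta := 2 | count := -14 | (max(base, count) != (-delta)): false | scale := -28 | base := 11 | (min(abs(base), abs(8)) <= (0 * 5)): false | base := 25 | result 4
verdict: not equivalent; witness: base=-2, step=2


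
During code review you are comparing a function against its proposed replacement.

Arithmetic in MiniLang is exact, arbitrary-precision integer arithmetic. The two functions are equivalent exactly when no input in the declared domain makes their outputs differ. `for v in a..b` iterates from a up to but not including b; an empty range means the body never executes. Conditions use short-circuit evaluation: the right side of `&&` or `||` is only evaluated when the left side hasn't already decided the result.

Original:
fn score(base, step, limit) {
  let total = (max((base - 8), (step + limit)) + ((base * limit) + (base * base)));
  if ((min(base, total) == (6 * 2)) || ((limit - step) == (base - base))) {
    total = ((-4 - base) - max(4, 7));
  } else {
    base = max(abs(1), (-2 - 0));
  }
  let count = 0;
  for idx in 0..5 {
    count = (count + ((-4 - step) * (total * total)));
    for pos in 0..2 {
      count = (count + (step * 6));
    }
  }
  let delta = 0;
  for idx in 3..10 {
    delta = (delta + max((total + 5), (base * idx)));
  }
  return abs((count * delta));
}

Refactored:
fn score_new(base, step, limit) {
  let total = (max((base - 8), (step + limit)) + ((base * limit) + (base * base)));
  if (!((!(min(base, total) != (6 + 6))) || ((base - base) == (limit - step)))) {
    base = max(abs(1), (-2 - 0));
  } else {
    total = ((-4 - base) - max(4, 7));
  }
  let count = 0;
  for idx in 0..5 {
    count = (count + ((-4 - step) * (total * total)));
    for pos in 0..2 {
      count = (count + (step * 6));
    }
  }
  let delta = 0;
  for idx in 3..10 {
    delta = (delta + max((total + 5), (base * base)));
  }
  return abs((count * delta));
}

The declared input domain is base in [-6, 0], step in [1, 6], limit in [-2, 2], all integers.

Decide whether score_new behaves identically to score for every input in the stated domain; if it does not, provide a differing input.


At base=-6, step=1, limit=1: score gives 0, score_new gives 142380.
verdict: not equivalent; witness: base=-6, step=1, limit=1


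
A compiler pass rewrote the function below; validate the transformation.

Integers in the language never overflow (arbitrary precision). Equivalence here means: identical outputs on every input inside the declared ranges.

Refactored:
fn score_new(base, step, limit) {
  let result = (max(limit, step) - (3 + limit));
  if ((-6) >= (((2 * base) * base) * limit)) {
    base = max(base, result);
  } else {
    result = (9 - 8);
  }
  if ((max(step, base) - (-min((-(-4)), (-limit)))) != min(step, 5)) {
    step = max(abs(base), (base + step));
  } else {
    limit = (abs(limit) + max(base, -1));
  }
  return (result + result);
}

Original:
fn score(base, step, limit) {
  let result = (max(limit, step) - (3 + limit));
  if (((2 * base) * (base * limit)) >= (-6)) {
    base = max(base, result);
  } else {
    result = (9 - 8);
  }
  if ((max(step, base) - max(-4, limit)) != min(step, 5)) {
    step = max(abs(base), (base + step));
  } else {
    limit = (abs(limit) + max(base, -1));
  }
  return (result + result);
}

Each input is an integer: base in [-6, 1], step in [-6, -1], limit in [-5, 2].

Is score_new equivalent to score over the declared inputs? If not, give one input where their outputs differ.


These are not equivalent — on base=-6, step=-6, limit=-5 the outputs split (2 vs -6).
score: result := -3 | (((2 * base) * (base * limit)) >= (-6)): false | result := 1 | ((max(step, base) - max(-4, limit)) != min(step, 5)): true | step := 6 | result 2
score_new: result := -3 | ((-6) >= (((2 * base) * base) * limit)): true | base := -3 | ((max(step, base) - (-min((-(-4)), (-limit)))) != min(step, 5)): true | step := 3 | result -6
verdict: not equivalent; witness: base=-6, step=-6, limit=-5


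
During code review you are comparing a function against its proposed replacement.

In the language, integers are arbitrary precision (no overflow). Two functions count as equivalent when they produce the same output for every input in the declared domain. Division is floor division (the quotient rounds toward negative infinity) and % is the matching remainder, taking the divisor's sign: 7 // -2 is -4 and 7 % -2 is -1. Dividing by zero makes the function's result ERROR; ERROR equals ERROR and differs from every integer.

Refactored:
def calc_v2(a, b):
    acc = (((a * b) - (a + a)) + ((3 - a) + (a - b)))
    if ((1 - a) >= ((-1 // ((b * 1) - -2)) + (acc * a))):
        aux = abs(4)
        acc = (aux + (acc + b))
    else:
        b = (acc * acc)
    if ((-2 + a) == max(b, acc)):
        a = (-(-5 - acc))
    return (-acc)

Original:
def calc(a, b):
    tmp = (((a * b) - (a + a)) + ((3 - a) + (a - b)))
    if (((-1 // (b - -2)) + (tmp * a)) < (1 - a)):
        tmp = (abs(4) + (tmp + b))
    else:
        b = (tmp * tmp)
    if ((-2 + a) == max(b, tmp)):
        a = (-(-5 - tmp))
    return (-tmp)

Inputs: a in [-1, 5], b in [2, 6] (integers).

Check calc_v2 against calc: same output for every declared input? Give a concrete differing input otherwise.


a=-1, b=4 yields 3 from calc but -5 from calc_v2.
verdict: not equivalent; witness: a=-1, b=4


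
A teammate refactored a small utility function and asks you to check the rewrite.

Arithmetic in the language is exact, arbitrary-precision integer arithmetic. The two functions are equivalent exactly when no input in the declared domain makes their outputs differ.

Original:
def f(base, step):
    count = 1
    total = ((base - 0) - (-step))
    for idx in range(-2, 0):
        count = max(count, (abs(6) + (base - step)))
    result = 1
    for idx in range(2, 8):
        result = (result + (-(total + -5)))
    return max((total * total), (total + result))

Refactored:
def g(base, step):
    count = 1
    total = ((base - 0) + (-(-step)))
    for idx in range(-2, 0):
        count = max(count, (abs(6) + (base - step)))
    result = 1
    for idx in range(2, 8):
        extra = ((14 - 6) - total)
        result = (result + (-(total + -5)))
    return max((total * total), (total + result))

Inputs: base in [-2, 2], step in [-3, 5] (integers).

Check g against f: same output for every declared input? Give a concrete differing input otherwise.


Equivalent — the differences include local variable names differ; also constant usage differs; also arithmetic usage differs; also statement counts differ, yet no declared input distinguishes the two.
One worked example (base=2, step=3) — f: count = 1; total = 5; [idx=-2]; count = 5; [idx=-1]; count = 5; result = 1; [idx=2]; result = 1; [idx=3]; result = 1; [idx=4]; result = 1; [idx=5]; result = 1; [idx=6]; result = 1; [idx=7]; result = 1; return 25; g: count = 1; total = 5; [idx=-2]; count = 5; [idx=-1]; count = 5; result = 1; [idx=2]; extra = 3; result = 1; [idx=3]; extra = 3; result = 1; [idx=4]; extra = 3; result = 1; [idx=5]; extra = 3; result = 1; [idx=6]; extra = 3; result = 1; [idx=7]; extra = 3; result = 1; return 25; agreement on 25.
An exhaustive pass over the 45 declared inputs shows identical outputs.
verdict: equivalent


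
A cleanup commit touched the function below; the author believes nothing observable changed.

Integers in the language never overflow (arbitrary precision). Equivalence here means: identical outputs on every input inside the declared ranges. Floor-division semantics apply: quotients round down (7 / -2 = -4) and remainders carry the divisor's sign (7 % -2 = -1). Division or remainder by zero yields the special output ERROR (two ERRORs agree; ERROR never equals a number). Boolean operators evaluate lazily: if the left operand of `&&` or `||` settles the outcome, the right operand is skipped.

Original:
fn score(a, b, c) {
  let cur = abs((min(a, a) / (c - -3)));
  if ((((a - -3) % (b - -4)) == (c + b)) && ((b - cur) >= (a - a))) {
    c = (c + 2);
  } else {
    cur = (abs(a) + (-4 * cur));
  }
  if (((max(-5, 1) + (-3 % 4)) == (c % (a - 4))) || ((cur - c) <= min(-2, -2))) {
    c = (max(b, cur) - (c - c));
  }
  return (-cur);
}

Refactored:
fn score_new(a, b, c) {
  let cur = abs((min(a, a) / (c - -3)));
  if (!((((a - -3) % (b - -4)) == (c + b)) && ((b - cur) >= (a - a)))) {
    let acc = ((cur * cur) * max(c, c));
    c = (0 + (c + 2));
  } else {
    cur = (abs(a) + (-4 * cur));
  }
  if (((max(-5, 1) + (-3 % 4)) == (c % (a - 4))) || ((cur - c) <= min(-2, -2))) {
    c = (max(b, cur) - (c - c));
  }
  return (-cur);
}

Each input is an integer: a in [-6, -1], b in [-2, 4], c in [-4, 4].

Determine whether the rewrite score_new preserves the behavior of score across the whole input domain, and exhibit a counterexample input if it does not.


The rewrite breaks on a=-6, b=-2, c=-4, where the results are 18 and -6.
score: cur=6, then ((((a - -3) % (b - -4)) == (c + b)) && ((b - cur) >= (a - a))) is false, then cur=-18, then (((max(-5, 1) + (-3 % 4)) == (c % (a - 4))) || ((cur - c) <= min(-2, -2))) is true, then c=-2, then returns 18
score_new: cur=6, then (!((((a - -3) % (b - -4)) == (c + b)) && ((b - cur) >= (a - a)))) is true, then acc=-144, then c=-2, then (((max(-5, 1) + (-3 % 4)) == (c % (a - 4))) || ((cur - c) <= min(-2, -2))) is false, then returns -6
verdict: not equivalent; witness: a=-6, b=-2, c=-4


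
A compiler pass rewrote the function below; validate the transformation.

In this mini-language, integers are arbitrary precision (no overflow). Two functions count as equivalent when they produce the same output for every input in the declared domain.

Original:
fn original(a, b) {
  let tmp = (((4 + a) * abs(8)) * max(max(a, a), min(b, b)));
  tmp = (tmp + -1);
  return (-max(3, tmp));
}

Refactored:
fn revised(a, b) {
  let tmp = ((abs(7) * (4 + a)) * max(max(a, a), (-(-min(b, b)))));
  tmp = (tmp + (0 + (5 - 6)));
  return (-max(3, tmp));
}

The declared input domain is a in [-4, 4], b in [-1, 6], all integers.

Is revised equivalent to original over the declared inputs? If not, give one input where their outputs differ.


At a=-3, b=1: original gives -7, revised gives -6.
verdict: not equivalent; witness: a=-3, b=1


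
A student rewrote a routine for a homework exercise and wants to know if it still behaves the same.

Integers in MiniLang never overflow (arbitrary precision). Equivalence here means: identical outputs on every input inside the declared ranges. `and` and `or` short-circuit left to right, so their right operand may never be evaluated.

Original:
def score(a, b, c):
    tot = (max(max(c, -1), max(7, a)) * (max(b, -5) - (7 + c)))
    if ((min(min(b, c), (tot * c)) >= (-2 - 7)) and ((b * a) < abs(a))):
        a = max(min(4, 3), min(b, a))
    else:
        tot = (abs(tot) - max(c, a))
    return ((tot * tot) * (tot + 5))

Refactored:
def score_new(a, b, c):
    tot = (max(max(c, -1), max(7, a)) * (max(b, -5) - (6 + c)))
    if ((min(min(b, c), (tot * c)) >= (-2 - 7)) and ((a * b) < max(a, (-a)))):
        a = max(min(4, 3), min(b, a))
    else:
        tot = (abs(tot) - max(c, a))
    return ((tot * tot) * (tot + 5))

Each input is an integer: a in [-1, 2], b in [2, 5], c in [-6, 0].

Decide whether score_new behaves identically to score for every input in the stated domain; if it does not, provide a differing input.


Not equivalent: a=-1, b=2, c=-6 separates them (832 vs 4500).
score: tot = 7; ((min(min(b, c), (tot * c)) >= (-2 - 7)) and ((b * a) < abs(a))) -> false; tot = 8; return 832
score_new: tot = 14; ((min(min(b, c), (tot * c)) >= (-2 - 7)) and ((a * b) < max(a, (-a)))) -> false; tot = 15; return 4500
verdict: not equivalent; witness: a=-1, b=2, c=-6


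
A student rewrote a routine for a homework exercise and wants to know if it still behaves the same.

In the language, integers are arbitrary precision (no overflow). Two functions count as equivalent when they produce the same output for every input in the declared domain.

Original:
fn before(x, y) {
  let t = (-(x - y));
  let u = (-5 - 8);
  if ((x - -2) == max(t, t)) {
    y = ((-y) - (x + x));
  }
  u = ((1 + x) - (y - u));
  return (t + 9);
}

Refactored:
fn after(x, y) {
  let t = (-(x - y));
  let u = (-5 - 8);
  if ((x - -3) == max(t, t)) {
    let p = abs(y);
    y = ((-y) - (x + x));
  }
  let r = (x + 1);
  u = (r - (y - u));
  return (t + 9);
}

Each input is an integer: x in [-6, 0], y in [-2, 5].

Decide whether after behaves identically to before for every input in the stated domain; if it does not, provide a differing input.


The one real change (`-2` became `-3`) has no effect anywhere in the declared ranges.
One worked example (x=-1, y=5) — before: t=6, then u=-13, then ((x - -2) == max(t, t)) is false, then u=-18, then returns 15; after: t=6, then u=-13, then ((x - -3) == max(t, t)) is false, then r=0, then u=-18, then returns 15; agreement on 15.
Sweeping the whole domain (56 inputs) finds no disagreement.
verdict: equivalent


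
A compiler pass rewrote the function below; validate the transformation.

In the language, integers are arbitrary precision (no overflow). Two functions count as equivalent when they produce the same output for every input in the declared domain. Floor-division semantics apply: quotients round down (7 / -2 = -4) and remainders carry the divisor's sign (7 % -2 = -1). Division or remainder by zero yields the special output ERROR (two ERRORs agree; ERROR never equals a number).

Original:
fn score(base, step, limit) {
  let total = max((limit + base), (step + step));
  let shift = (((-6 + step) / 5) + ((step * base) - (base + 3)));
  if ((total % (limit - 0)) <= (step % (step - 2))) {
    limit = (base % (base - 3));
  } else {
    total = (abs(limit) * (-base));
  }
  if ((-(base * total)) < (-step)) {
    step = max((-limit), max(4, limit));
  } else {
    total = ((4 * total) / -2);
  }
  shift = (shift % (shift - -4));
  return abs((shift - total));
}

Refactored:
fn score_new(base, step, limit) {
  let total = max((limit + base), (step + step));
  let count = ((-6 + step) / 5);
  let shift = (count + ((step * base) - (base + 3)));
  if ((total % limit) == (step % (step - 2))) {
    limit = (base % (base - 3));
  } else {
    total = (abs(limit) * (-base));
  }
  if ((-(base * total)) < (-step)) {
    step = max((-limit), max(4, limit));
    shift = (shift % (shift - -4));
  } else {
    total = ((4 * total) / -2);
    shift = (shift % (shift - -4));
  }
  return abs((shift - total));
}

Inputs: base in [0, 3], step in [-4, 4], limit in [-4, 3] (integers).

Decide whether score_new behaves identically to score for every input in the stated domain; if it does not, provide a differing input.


Try base=0, step=-1, limit=-4.
score: total becomes -2; next shift becomes -5; next ((total % (limit - 0)) <= (step % (step - 2))) evaluates to true; next limit becomes 0; next ((-(base * total)) < (-step)) evaluates to true; next step becomes 4; next shift becomes 0; next final value 2
score_new: total becomes -2; next count becomes -2; next shift becomes -5; next ((total % limit) == (step % (step - 2))) evaluates to false; next total becomes 0; next ((-(base * total)) < (-step)) evaluates to true; next step becomes 4; next shift becomes 0; next final value 0
2 vs 0 — the two versions disagree here.
verdict: not equivalent; witness: base=0, step=-1, limit=-4


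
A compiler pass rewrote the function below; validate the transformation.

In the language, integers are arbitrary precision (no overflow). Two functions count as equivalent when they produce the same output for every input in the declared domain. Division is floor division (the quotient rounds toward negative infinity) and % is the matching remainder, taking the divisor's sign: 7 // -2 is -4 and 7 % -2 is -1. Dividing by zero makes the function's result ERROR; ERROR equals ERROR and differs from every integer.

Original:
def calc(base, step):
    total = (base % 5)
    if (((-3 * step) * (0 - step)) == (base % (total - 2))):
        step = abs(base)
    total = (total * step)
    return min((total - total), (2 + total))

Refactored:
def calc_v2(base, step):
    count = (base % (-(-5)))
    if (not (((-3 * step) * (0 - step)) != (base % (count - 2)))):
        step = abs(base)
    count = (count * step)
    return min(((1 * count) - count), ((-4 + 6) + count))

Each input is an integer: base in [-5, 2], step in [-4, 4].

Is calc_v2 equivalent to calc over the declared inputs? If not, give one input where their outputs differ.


Comparing the listings, the differences include: constant usage differs; local variable names differ; arithmetic usage differs; comparison usage differs; boolean connective usage differs.
One worked example (base=-2, step=3) — calc: total=3, then (((-3 * step) * (0 - step)) == (base % (total - 2))) is false, then total=9, then returns 0; calc_v2: count=3, then (not (((-3 * step) * (0 - step)) != (base % (count - 2)))) is false, then count=9, then returns 0; agreement on 0.
Across all 72 domain points the two functions coincide.
verdict: equivalent


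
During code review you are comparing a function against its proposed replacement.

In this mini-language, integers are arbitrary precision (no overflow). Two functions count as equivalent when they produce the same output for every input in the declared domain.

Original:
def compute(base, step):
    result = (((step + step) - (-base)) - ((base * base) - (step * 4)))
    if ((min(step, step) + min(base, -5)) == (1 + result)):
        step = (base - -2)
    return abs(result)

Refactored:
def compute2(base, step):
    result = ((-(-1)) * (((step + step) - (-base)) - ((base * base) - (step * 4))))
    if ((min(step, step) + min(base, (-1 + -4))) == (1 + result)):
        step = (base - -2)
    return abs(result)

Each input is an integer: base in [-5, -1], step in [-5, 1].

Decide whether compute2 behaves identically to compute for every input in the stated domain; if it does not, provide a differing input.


Behavior is preserved: although arithmetic usage differs; also constant usage differs, the outputs never diverge.
As a probe, take base=-2, step=-3: compute runs result=-24, then ((min(step, step) + min(base, -5)) == (1 + result)) is false, then returns 24; compute2 runs result=-24, then ((min(step, step) + min(base, (-1 + -4))) == (1 + result)) is false, then returns 24; both end at 24.
Sweeping the whole domain (35 inputs) finds no disagreement.
verdict: equivalent


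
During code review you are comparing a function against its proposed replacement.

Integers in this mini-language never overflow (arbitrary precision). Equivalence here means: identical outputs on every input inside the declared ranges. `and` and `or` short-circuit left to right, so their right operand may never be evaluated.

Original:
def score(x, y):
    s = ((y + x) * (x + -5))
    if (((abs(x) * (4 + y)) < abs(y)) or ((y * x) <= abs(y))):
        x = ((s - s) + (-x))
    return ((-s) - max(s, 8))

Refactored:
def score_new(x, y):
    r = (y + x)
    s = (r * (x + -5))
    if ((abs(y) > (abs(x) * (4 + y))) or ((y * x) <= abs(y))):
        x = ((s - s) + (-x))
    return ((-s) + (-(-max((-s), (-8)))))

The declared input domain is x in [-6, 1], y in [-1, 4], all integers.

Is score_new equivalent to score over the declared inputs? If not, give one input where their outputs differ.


Consider the input x=-6, y=-1.
score: s becomes 77; next (((abs(x) * (4 + y)) < abs(y)) or ((y * x) <= abs(y))) evaluates to false; next final value -154
score_new: r becomes -7; next s becomes 77; next ((abs(y) > (abs(x) * (4 + y))) or ((y * x) <= abs(y))) evaluates to false; next final value -85
-154 and -85 differ, so these are not the same function on this domain.
verdict: not equivalent; witness: x=-6, y=-1


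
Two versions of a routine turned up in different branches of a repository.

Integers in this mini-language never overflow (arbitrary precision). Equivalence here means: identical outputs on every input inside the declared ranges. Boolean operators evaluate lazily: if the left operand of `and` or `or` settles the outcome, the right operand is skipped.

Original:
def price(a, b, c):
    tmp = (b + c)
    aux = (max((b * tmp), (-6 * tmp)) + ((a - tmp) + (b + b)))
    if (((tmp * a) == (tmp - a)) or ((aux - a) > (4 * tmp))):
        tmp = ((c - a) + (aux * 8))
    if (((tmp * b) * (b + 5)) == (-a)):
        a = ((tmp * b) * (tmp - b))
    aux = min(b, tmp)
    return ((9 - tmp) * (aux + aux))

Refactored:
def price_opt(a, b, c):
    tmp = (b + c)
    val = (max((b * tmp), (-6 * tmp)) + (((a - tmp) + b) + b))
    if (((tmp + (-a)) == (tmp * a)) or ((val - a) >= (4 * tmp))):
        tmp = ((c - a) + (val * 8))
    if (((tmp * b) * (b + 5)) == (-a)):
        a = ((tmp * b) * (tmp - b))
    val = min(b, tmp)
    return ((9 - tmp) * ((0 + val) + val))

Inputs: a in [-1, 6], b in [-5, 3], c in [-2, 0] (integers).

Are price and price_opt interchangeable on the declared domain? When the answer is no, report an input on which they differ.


a=-1, b=0, c=0 yields 0 from price but -224 from price_opt.
verdict: not equivalent; witness: a=-1, b=0, c=0


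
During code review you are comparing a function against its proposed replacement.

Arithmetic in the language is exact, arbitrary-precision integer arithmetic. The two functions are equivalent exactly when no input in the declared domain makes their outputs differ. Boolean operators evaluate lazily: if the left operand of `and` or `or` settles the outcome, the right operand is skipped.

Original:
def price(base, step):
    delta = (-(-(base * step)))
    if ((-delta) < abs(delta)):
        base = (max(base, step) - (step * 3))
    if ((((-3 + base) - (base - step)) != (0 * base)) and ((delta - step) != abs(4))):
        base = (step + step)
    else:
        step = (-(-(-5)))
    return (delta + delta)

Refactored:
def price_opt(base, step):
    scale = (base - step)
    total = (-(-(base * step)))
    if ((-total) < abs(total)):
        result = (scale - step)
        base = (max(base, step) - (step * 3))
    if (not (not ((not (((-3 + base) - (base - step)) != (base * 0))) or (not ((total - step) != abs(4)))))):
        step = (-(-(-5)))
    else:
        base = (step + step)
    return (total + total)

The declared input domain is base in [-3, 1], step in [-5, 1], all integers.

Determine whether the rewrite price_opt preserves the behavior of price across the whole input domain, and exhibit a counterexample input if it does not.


Although arithmetic usage differs; also boolean connective usage differs; also statement counts differ; also local variable names differ, 35/35 inputs agree.
verdict: equivalent


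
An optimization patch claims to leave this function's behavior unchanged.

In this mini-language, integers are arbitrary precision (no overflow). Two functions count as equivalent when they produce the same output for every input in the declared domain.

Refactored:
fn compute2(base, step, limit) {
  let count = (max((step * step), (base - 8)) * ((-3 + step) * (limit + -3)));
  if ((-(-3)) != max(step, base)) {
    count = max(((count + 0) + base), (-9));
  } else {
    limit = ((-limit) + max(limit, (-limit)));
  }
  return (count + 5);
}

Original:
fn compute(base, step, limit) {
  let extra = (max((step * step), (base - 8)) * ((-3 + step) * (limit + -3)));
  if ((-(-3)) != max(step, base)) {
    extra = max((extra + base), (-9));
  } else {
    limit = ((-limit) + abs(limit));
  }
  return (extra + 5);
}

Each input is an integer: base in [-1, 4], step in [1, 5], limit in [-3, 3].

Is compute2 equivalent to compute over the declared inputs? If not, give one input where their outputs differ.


Changes here: arithmetic usage differs; also constant usage differs; also min/max/abs usage differs; also local variable names differ; the full 210-point sweep finds no disagreement.
verdict: equivalent


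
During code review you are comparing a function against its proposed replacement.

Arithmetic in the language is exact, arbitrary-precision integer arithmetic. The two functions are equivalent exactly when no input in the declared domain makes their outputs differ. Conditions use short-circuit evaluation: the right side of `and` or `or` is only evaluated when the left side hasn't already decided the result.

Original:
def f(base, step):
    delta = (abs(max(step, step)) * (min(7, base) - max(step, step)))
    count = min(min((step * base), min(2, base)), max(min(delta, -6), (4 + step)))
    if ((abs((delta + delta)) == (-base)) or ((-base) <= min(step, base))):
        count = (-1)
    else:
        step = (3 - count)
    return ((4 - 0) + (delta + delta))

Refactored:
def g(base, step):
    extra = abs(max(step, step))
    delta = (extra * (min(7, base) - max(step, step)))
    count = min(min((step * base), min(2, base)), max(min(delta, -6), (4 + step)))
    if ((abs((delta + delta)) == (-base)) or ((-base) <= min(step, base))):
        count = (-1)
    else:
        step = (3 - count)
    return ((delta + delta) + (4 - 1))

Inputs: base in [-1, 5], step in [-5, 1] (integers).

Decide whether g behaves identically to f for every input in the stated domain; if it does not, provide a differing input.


Take base=-1, step=-5.
f: delta=20, then count=-1, then ((abs((delta + delta)) == (-base)) or ((-base) <= min(step, base))) is false, then step=4, then returns 44
g: extra=5, then delta=20, then count=-1, then ((abs((delta + delta)) == (-base)) or ((-base) <= min(step, base))) is false, then step=4, then returns 43
44 against 43: the behavior changed.
verdict: not equivalent; witness: base=-1, step=-5


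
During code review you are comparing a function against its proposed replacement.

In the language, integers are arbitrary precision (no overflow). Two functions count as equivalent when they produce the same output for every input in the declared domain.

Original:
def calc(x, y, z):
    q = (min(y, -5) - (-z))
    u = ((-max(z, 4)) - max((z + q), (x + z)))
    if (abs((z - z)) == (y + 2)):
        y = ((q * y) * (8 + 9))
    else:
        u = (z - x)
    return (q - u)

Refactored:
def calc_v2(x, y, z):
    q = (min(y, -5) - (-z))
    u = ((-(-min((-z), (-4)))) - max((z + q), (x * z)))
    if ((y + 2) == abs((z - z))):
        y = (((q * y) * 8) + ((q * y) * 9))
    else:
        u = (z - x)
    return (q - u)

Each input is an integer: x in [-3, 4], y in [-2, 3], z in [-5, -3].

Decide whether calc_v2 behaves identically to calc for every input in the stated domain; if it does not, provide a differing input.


Run the pair on x=-3, y=-2, z=-5.
calc: q becomes -10; next u becomes 4; next (abs((z - z)) == (y + 2)) evaluates to true; next y becomes 340; next final value -14
calc_v2: q becomes -10; next u becomes -19; next ((y + 2) == abs((z - z))) evaluates to true; next y becomes 340; next final value 9
-14 != 9, so the rewrite changes behavior.
verdict: not equivalent; witness: x=-3, y=-2, z=-5


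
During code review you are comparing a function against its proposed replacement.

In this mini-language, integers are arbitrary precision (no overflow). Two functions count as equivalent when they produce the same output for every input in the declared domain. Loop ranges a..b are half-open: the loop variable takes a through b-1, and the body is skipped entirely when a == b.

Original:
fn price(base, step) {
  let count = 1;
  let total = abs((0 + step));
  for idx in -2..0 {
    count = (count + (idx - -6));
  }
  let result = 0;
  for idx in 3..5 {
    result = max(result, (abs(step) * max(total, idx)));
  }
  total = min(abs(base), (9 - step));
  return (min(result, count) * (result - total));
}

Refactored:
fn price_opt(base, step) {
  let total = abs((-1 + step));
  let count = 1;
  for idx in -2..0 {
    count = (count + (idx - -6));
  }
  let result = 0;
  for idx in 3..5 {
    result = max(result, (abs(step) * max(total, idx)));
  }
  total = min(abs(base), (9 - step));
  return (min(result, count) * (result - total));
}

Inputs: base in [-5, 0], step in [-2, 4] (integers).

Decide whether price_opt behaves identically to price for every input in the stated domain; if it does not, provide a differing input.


Equivalent. The edit looks behavioral (`0` became `-1`), but over these ranges it never changes the outcome.
Sweeping the whole domain (42 inputs) finds no disagreement.
As a probe, take base=-3, step=-2: price runs count=1, then total=2, then (idx=-2), then count=5, then (idx=-1), then count=10, then result=0, then (idx=3), then result=6, then (idx=4), then result=8, then total=3, then returns 40; price_opt runs total=3, then count=1, then (idx=-2), then count=5, then (idx=-1), then count=10, then result=0, then (idx=3), then result=6, then (idx=4), then result=8, then total=3, then returns 40; both end at 40.
verdict: equivalent


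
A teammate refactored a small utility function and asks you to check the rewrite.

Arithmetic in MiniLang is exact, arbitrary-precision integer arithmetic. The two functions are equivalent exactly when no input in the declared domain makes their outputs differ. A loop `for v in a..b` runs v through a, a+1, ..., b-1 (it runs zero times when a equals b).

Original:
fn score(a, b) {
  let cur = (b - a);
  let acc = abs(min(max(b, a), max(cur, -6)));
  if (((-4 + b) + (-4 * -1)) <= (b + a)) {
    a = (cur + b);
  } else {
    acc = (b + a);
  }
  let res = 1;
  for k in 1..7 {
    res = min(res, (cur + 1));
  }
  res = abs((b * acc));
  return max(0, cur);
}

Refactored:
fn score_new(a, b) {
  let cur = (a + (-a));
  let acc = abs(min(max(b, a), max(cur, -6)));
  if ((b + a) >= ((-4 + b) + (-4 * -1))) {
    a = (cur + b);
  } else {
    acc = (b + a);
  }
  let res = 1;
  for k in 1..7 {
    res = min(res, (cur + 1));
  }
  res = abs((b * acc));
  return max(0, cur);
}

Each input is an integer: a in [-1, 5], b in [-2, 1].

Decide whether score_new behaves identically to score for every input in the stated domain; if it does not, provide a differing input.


On input a=-1, b=0, score returns 1 while score_new returns 0.
verdict: not equivalent; witness: a=-1, b=0


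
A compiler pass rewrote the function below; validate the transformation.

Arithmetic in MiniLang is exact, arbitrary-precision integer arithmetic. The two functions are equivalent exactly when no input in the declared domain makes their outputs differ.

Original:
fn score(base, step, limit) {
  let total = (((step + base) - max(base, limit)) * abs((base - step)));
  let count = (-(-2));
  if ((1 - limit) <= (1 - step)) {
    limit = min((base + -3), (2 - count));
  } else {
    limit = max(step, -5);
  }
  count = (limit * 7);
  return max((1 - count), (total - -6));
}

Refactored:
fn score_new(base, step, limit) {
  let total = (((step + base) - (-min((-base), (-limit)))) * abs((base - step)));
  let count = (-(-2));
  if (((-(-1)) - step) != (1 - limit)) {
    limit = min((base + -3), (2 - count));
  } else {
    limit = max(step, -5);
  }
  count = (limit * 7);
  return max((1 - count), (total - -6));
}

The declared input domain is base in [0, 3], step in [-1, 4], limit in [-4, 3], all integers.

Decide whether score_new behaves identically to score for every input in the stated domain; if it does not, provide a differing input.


Run the pair on base=0, step=-1, limit=-4.
score: total = -1; count = 2; ((1 - limit) <= (1 - step)) -> false; limit = -1; count = -7; return 8
score_new: total = -1; count = 2; (((-(-1)) - step) != (1 - limit)) -> true; limit = -3; count = -21; return 22
8 vs 22 — the two versions disagree here.
verdict: not equivalent; witness: base=0, step=-1, limit=-4
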